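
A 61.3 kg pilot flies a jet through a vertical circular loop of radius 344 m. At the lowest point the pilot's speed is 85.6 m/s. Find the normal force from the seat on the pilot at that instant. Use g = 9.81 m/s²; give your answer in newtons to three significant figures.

At the lowest point, N points up (toward the centre) and the weight mg points down (away from the centre), so the net inward force is N − mg = mv²/r.
N = m(v²/r + g) = 61.3 × ((85.6)²/344 + 9.81) = 61.3 × (21.30 + 9.81) = 61.3 × 31.11 = 1907 N.

1910 N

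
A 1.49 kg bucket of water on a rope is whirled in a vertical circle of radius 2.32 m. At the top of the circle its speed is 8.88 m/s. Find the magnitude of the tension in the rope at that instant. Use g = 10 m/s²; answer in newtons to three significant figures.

At the top, both T and the weight mg point inward (toward the centre), so T + mg = mv²/r.
T = m(v²/r − g) = 1.49 × ((8.88)²/2.32 − 10.0) = 1.49 × (33.99 − 10.0) = 1.49 × 23.99 = 35.74 N.

35.7 N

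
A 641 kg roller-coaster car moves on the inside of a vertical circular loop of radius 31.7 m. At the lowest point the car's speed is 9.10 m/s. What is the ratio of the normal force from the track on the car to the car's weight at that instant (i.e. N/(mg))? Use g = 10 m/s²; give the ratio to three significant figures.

1.26

At the bottom, N − mg = mv²/r, so N = m(v²/r + g) and N/(mg) = v²/(rg) + 1 = (9.10)²/(31.7 × 10.0) + 1 = 0.2612 + 1 = 1.261.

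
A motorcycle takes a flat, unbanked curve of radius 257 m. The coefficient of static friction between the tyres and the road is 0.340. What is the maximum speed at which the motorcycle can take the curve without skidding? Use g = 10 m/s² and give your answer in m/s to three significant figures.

On a flat curve, static friction is the only horizontal force, so it must supply the full centripetal force: μ_s m g = m v²/r.
Mass cancels: v_max = √(μ_s g r) = √(0.340 × 10.0 × 257) = √873.8 = 29.56 m/s.

29.6 m/s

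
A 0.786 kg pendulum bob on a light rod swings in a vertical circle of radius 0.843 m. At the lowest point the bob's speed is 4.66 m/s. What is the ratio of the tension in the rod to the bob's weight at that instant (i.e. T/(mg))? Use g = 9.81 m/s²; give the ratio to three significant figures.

At the bottom, T − mg = mv²/r, so T = m(v²/r + g) and T/(mg) = v²/(rg) + 1 = (4.66)²/(0.843 × 9.81) + 1 = 2.626 + 1 = 3.626.

3.63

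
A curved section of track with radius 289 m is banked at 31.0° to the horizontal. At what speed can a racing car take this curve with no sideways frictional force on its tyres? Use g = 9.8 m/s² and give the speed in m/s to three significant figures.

On a frictionless banked curve, N sinθ = mv²/r and N cosθ = mg, so tanθ = v²/(rg).
v = √(r g tanθ) = √(289 × 9.8 × tan 31.0°) = √(289 × 9.8 × 0.6009) = √1702 = 41.25 m/s.

41.3 m/s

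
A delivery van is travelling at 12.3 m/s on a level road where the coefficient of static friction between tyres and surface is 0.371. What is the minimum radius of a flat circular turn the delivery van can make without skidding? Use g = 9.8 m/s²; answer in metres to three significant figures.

At the limit, μ_s m g = m v²/r, so r_min = v²/(μ_s g) = (12.3)²/(0.371 × 9.8) = 151.3/3.636 = 41.61 m.

41.6 m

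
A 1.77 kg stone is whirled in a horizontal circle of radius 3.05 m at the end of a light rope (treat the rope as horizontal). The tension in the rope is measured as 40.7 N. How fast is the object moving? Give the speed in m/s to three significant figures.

8.37 m/s

T = m v²/r ⇒ v = √(T r / m) = √(40.7 × 3.05 / 1.77) = √70.13 = 8.375 m/s.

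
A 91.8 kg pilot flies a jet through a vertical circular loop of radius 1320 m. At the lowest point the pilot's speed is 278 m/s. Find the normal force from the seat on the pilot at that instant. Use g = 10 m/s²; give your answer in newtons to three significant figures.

At the lowest point, N points up (toward the centre) and the weight mg points down (away from the centre), so the net inward force is N − mg = mv²/r.
N = m(v²/r + g) = 91.8 × ((278)²/1320 + 10.0) = 91.8 × (58.55 + 10.0) = 91.8 × 68.55 = 6293 N.

6290 N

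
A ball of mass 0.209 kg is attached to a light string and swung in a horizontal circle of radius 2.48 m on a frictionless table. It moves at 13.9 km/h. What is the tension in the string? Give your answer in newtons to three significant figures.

v = 13.9 km/h = 13.9/3.6 = 3.861 m/s.
The tension is the only horizontal force, so it supplies the full centripetal force: T = m v²/r = 0.209 × (3.861)²/2.48 = 0.209 × 14.91/2.48 = 1.256 N.

1.26 N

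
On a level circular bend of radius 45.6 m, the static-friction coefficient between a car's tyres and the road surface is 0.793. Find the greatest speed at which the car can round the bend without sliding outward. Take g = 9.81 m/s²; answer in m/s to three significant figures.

Friction provides the centripetal force on a flat curve. At maximum speed it is at its limiting value: μ_s m g = m v²/r.
Mass cancels: v_max = √(μ_s g r) = √(0.793 × 9.81 × 45.6) = √354.7 = 18.83 m/s.

18.8 m/s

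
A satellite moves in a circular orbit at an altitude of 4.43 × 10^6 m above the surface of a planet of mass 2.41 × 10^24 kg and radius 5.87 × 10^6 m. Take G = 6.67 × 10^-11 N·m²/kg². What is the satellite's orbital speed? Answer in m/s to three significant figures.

Orbital radius r = R + h = 5.87 × 10^6 + 4.43 × 10^6 = 1.030 × 10^7 m.
Gravity supplies the centripetal force: G M m / r² = m v² / r, so v = √(GM/r).
v = √(6.67 × 10^-11 × 2.41 × 10^24 / 1.030 × 10^7) = √(1.561 × 10^7) = 3951 m/s.

3950 m/s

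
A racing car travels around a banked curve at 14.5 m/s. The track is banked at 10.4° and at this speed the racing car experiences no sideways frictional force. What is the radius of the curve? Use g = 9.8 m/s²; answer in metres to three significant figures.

117 m

Frictionless banking: tanθ = v²/(rg), so r = v²/(g tanθ).
r = (14.5)²/(9.8 × tan 10.4°) = 210.2/(9.8 × 0.1835) = 210.2/1.799 = 116.9 m.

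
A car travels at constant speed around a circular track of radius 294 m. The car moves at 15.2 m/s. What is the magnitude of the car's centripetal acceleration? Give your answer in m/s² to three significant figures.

a_c = v²/r = (15.20)²/294 = 231.0/294 = 0.7859 m/s².

0.786 m/s²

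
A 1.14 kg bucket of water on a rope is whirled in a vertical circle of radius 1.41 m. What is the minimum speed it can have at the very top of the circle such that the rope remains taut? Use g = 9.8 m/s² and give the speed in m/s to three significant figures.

3.72 m/s

At the highest point the centre is directly below, so both the weight and T act inward: T + mg = mv²/r.
At minimum speed T → 0, so mg = mv_min²/r ⇒ v_min = √(g r) = √(9.8 × 1.41) = 3.717 m/s.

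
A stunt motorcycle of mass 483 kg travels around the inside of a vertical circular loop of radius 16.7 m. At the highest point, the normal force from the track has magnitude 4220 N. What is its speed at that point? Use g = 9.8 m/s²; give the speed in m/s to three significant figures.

17.6 m/s

At the top, N + mg = mv²/r, so v = √(r(N/m + g)) = √(16.7 × (4220/483 + 9.8)) = √(16.7 × 18.54) = √309.6 = 17.59 m/s.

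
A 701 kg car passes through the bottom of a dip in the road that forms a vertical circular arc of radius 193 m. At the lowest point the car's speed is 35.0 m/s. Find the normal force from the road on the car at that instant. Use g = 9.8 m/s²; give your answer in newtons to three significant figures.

11300 N

At the lowest point, N points up (toward the centre) and the weight mg points down (away from the centre), so the net inward force is N − mg = mv²/r.
N = m(v²/r + g) = 701 × ((35.0)²/193 + 9.8) = 701 × (6.347 + 9.8) = 701 × 16.15 = 11320 N.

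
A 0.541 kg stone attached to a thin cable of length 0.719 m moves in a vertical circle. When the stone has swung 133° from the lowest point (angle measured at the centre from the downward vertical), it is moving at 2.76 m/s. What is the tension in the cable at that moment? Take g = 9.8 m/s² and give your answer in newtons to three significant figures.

Take the radial direction toward the centre of the circle as positive. The component of the weight along the string toward the centre is −mg cos φ (φ measured from the bottom), so Newton's second law along the string gives T − mg cos φ = m v²/r.
cos 133° = -0.6820, so T = m(v²/r + g cos φ) = 0.541 × ((2.76)²/0.719 + 9.8 × -0.6820) = 0.541 × (10.59 + (-6.684)) = 0.541 × 3.911 = 2.116 N.

2.12 N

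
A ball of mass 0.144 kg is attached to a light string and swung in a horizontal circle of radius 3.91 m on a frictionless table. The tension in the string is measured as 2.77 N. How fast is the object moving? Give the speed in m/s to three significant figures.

T = m v²/r ⇒ v = √(T r / m) = √(2.77 × 3.91 / 0.144) = √75.21 = 8.673 m/s.

8.67 m/s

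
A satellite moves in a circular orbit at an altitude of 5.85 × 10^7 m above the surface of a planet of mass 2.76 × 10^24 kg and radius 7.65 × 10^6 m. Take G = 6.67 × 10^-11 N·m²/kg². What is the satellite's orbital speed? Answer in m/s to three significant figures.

1670 m/s

Orbital radius r = R + h = 7.65 × 10^6 + 5.85 × 10^7 = 6.615 × 10^7 m.
Gravity supplies the centripetal force: G M m / r² = m v² / r, so v = √(GM/r).
v = √(6.67 × 10^-11 × 2.76 × 10^24 / 6.615 × 10^7) = √(2.783 × 10^6) = 1668 m/s.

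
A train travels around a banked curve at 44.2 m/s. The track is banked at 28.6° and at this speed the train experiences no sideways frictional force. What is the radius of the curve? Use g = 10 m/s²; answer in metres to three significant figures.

358 m

Frictionless banking: tanθ = v²/(rg), so r = v²/(g tanθ).
r = (44.2)²/(10.0 × tan 28.6°) = 1954/(10.0 × 0.5452) = 1954/5.452 = 358.3 m.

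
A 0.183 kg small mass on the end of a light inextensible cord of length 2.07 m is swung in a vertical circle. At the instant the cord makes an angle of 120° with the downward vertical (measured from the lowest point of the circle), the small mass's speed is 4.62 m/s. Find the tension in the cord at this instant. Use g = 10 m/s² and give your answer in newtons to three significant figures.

0.972 N

Take the radial direction toward the centre of the circle as positive. The component of the weight along the string toward the centre is −mg cos φ (φ measured from the bottom), so Newton's second law along the string gives T − mg cos φ = m v²/r.
cos 120° = -0.5000, so T = m(v²/r + g cos φ) = 0.183 × ((4.62)²/2.07 + 10.0 × -0.5000) = 0.183 × (10.31 + (-5.000)) = 0.183 × 5.311 = 0.9720 N.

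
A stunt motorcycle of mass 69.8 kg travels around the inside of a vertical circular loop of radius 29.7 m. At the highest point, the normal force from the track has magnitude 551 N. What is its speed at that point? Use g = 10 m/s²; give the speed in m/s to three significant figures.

At the top, N + mg = mv²/r, so v = √(r(N/m + g)) = √(29.7 × (551/69.8 + 10.0)) = √(29.7 × 17.89) = √531.5 = 23.05 m/s.

23.1 m/s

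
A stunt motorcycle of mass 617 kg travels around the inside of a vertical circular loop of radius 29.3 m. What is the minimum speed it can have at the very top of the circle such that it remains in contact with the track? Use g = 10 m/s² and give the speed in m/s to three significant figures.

17.1 m/s

At the highest point the centre is directly below, so both the weight and N act inward: N + mg = mv²/r.
At minimum speed N → 0, so mg = mv_min²/r ⇒ v_min = √(g r) = √(10.0 × 29.3) = 17.12 m/s.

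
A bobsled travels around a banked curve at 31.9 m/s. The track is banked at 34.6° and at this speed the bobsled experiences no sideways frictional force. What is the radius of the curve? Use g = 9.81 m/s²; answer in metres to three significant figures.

150 m

Frictionless banking: tanθ = v²/(rg), so r = v²/(g tanθ).
r = (31.9)²/(9.81 × tan 34.6°) = 1018/(9.81 × 0.6899) = 1018/6.767 = 150.4 m.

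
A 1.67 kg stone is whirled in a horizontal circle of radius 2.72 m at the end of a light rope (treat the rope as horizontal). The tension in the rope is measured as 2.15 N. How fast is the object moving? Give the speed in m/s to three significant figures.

1.87 m/s

T = m v²/r ⇒ v = √(T r / m) = √(2.15 × 2.72 / 1.67) = √3.502 = 1.871 m/s.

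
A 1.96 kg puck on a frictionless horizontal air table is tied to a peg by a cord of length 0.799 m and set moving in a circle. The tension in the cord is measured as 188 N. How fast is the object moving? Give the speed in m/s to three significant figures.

8.75 m/s

T = m v²/r ⇒ v = √(T r / m) = √(188 × 0.799 / 1.96) = √76.64 = 8.754 m/s.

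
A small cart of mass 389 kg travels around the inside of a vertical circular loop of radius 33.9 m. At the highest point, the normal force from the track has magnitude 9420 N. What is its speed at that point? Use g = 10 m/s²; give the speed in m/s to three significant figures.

At the top, N + mg = mv²/r, so v = √(r(N/m + g)) = √(33.9 × (9420/389 + 10.0)) = √(33.9 × 34.22) = √1160 = 34.06 m/s.

34.1 m/s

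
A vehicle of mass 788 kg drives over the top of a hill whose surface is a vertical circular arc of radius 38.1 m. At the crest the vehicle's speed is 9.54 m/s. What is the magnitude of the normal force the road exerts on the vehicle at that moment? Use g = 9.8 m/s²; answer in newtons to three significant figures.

5840 N

At the crest the centripetal acceleration points downward (toward the centre of the arc), so mg − N = mv²/r.
N = m(g − v²/r) = 788 × (9.8 − (9.54)²/38.1) = 788 × (9.8 − 2.389) = 788 × 7.411 = 5840 N.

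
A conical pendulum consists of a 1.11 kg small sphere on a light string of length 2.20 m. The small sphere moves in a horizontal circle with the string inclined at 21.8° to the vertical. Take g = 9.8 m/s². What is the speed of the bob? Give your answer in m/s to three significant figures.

The radius of the circle is r = L sinθ = 2.20 × sin 21.8° = 0.8170 m.
Horizontally T sinθ = mv²/r and vertically T cosθ = mg, so tanθ = v²/(rg).
v = √(r g tanθ) = √(0.8170 × 9.8 × 0.4000) = √3.202 = 1.790 m/s.

1.79 m/s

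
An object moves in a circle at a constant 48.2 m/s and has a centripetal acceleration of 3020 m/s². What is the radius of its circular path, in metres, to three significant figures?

0.769 m

a_c = v²/r ⇒ r = v²/a_c = (48.2)²/3020 = 2323/3020 = 0.7693 m.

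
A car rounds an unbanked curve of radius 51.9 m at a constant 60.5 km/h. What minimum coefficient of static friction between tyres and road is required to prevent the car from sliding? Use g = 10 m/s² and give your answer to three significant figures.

v = 60.5/3.6 = 16.81 m/s.
Friction provides the centripetal force: μ_s m g = m v²/r, so μ_s = v²/(g r) = (16.81)²/(10.0 × 51.9) = 282.4/519.0 = 0.5442.

0.544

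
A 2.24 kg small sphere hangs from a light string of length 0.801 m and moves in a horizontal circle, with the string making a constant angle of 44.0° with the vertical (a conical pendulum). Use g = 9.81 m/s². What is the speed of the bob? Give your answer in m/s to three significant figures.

2.30 m/s

The radius of the circle is r = L sinθ = 0.801 × sin 44.0° = 0.5564 m.
Horizontally T sinθ = mv²/r and vertically T cosθ = mg, so tanθ = v²/(rg).
v = √(r g tanθ) = √(0.5564 × 9.81 × 0.9657) = √5.271 = 2.296 m/s.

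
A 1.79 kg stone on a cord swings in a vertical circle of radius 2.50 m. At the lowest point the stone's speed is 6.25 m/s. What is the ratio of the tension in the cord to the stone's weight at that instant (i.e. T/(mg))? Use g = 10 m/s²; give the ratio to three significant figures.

2.56

At the bottom, T − mg = mv²/r, so T = m(v²/r + g) and T/(mg) = v²/(rg) + 1 = (6.25)²/(2.50 × 10.0) + 1 = 1.562 + 1 = 2.562.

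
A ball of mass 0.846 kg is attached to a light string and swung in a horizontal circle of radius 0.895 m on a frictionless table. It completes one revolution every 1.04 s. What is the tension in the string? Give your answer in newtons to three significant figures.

v = 2πr/T = 2π × 0.895/1.04 = 5.407 m/s.
The tension is the only horizontal force, so it supplies the full centripetal force: T = m v²/r = 0.846 × (5.407)²/0.895 = 0.846 × 29.24/0.895 = 27.64 N.

27.6 N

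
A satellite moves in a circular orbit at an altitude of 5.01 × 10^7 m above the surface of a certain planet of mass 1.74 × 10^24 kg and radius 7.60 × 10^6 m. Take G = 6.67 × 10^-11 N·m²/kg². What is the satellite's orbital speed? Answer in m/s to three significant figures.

Orbital radius r = R + h = 7.60 × 10^6 + 5.01 × 10^7 = 5.770 × 10^7 m.
Gravity supplies the centripetal force: G M m / r² = m v² / r, so v = √(GM/r).
v = √(6.67 × 10^-11 × 1.74 × 10^24 / 5.770 × 10^7) = √(2.011 × 10^6) = 1418 m/s.

1420 m/s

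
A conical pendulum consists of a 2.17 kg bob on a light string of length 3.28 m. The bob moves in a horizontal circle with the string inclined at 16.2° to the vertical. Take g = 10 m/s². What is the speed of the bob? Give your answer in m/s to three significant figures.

The radius of the circle is r = L sinθ = 3.28 × sin 16.2° = 0.9151 m.
Horizontally T sinθ = mv²/r and vertically T cosθ = mg, so tanθ = v²/(rg).
v = √(r g tanθ) = √(0.9151 × 10.0 × 0.2905) = √2.659 = 1.631 m/s.

1.63 m/s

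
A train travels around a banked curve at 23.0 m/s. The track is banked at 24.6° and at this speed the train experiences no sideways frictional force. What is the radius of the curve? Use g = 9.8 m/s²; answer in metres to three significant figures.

Frictionless banking: tanθ = v²/(rg), so r = v²/(g tanθ).
r = (23.0)²/(9.8 × tan 24.6°) = 529.0/(9.8 × 0.4578) = 529.0/4.487 = 117.9 m.

118 m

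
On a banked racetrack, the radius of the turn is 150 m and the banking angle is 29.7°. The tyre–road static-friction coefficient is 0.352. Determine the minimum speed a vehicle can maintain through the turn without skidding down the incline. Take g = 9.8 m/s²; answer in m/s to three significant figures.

16.4 m/s

At the minimum speed, friction acts up the slope at its limiting value f = μN. Radially (horizontal, toward centre): N sinθ − μN cosθ = mv²/r. Vertically: N cosθ + μN sinθ = mg.
Dividing: v² = r g (sinθ − μcosθ)/(cosθ + μsinθ).
sinθ − μcosθ = 0.4955 − 0.352×0.8686 = 0.1897; cosθ + μsinθ = 0.8686 + 0.352×0.4955 = 1.043.
v² = 150 × 9.8 × 0.1897/1.043 = 267.4 m²/s², so v = 16.35 m/s.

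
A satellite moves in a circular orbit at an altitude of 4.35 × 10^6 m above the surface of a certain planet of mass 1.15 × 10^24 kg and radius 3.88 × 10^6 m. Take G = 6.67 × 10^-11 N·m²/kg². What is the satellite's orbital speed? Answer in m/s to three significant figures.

3050 m/s

Orbital radius r = R + h = 3.88 × 10^6 + 4.35 × 10^6 = 8.230 × 10^6 m.
Gravity supplies the centripetal force: G M m / r² = m v² / r, so v = √(GM/r).
v = √(6.67 × 10^-11 × 1.15 × 10^24 / 8.230 × 10^6) = √(9.320 × 10^6) = 3053 m/s.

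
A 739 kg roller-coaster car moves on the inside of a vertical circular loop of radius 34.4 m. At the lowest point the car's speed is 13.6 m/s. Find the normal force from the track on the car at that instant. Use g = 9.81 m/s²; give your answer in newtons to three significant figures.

At the lowest point, N points up (toward the centre) and the weight mg points down (away from the centre), so the net inward force is N − mg = mv²/r.
N = m(v²/r + g) = 739 × ((13.6)²/34.4 + 9.81) = 739 × (5.377 + 9.81) = 739 × 15.19 = 11220 N.

11200 N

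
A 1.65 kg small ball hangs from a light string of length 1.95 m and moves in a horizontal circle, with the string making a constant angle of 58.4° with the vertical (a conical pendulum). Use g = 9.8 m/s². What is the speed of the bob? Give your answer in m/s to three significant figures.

The radius of the circle is r = L sinθ = 1.95 × sin 58.4° = 1.661 m.
Horizontally T sinθ = mv²/r and vertically T cosθ = mg, so tanθ = v²/(rg).
v = √(r g tanθ) = √(1.661 × 9.8 × 1.625) = √26.46 = 5.144 m/s.

5.14 m/s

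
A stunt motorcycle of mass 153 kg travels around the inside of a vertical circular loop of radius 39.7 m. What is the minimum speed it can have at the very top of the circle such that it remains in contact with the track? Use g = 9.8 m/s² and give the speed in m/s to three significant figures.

19.7 m/s

At the highest point the centre is directly below, so both the weight and N act inward: N + mg = mv²/r.
At minimum speed N → 0, so mg = mv_min²/r ⇒ v_min = √(g r) = √(9.8 × 39.7) = 19.72 m/s.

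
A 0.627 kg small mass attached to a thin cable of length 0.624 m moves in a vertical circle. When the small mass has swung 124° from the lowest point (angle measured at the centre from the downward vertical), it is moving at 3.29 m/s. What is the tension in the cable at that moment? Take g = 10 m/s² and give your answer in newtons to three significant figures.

Take the radial direction toward the centre of the circle as positive. The component of the weight along the string toward the centre is −mg cos φ (φ measured from the bottom), so Newton's second law along the string gives T − mg cos φ = m v²/r.
cos 124° = -0.5592, so T = m(v²/r + g cos φ) = 0.627 × ((3.29)²/0.624 + 10.0 × -0.5592) = 0.627 × (17.35 + (-5.592)) = 0.627 × 11.75 = 7.370 N.

7.37 N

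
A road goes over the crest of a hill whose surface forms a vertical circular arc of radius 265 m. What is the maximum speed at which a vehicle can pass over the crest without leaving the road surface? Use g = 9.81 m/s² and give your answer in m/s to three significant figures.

At the crest the centre of the circle is below the vehicle, so the net downward (centripetal) force is mg − N = mv²/r.
The vehicle leaves the road when N → 0, giving v_max = √(g r) = √(9.81 × 265) = 50.99 m/s.

51.0 m/s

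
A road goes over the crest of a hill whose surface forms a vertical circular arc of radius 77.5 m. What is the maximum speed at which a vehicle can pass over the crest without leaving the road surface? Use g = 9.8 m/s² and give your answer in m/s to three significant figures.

At the crest the centre of the circle is below the vehicle, so the net downward (centripetal) force is mg − N = mv²/r.
The vehicle leaves the road when N → 0, giving v_max = √(g r) = √(9.8 × 77.5) = 27.56 m/s.

27.6 m/s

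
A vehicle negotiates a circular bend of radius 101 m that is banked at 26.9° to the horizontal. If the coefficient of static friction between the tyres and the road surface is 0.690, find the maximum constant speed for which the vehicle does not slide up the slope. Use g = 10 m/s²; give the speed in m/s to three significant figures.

At the maximum speed, friction acts down the slope at its limiting value f = μN. Radially (horizontal, toward centre): N sinθ + μN cosθ = mv²/r. Vertically: N cosθ − μN sinθ = mg.
Dividing: v² = r g (sinθ + μcosθ)/(cosθ − μsinθ).
sinθ + μcosθ = 0.4524 + 0.690×0.8918 = 1.068; cosθ − μsinθ = 0.8918 − 0.690×0.4524 = 0.5796.
v² = 101 × 10.0 × 1.068/0.5796 = 1861 m²/s², so v = 43.13 m/s.

43.1 m/s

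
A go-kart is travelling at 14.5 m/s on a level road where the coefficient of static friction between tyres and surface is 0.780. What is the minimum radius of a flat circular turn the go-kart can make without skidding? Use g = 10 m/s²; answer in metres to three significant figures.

At the limit, μ_s m g = m v²/r, so r_min = v²/(μ_s g) = (14.5)²/(0.780 × 10.0) = 210.2/7.800 = 26.96 m.

27.0 m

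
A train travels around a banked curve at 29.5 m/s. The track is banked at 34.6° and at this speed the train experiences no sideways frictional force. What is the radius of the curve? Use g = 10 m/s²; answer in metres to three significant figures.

Frictionless banking: tanθ = v²/(rg), so r = v²/(g tanθ).
r = (29.5)²/(10.0 × tan 34.6°) = 870.2/(10.0 × 0.6899) = 870.2/6.899 = 126.1 m.

126 m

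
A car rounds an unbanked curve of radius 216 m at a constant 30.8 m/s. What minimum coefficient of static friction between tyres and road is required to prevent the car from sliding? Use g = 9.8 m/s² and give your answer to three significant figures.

Friction provides the centripetal force: μ_s m g = m v²/r, so μ_s = v²/(g r) = (30.80)²/(9.8 × 216) = 948.6/2117 = 0.4481.

0.448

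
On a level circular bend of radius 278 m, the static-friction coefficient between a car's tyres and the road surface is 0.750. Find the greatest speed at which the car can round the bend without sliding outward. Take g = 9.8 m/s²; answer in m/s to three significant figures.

The only inward force on a level bend is static friction, so at the limit f_s = μ_s N = μ_s m g = m v²/r.
Mass cancels: v_max = √(μ_s g r) = √(0.750 × 9.8 × 278) = √2043 = 45.20 m/s.

45.2 m/s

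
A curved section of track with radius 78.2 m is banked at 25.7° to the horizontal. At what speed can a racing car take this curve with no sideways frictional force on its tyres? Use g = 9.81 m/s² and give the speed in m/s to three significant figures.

19.2 m/s

On a frictionless banked curve, N sinθ = mv²/r and N cosθ = mg, so tanθ = v²/(rg).
v = √(r g tanθ) = √(78.2 × 9.81 × tan 25.7°) = √(78.2 × 9.81 × 0.4813) = √369.2 = 19.21 m/s.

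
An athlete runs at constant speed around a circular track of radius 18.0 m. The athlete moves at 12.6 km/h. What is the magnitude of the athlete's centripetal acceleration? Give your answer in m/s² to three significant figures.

v = 12.6 km/h = 12.6/3.6 = 3.500 m/s.
a_c = v²/r = (3.500)²/18.0 = 12.25/18.0 = 0.6806 m/s².

0.681 m/s²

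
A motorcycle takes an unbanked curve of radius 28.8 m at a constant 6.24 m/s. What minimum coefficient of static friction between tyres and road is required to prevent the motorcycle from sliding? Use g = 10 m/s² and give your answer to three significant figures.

Friction provides the centripetal force: μ_s m g = m v²/r, so μ_s = v²/(g r) = (6.240)²/(10.0 × 28.8) = 38.94/288.0 = 0.1352.

0.135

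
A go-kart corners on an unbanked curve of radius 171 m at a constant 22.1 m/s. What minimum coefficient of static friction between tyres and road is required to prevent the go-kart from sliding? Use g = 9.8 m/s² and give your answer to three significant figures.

0.291

Friction provides the centripetal force: μ_s m g = m v²/r, so μ_s = v²/(g r) = (22.10)²/(9.8 × 171) = 488.4/1676 = 0.2914.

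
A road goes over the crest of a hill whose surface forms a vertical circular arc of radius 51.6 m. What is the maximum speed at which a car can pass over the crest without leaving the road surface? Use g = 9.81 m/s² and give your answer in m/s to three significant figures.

At the crest the centre of the circle is below the car, so the net downward (centripetal) force is mg − N = mv²/r.
The car leaves the road when N → 0, giving v_max = √(g r) = √(9.81 × 51.6) = 22.50 m/s.

22.5 m/s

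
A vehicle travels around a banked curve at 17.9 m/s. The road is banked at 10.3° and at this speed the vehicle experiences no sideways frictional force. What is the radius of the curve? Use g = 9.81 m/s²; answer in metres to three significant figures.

180 m

Frictionless banking: tanθ = v²/(rg), so r = v²/(g tanθ).
r = (17.9)²/(9.81 × tan 10.3°) = 320.4/(9.81 × 0.1817) = 320.4/1.783 = 179.7 m.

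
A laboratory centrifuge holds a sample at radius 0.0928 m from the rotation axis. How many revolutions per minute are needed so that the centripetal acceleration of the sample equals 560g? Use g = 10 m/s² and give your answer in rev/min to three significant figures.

Require ω²r = 560g, so ω = √(560 × 10.0/0.0928) = 245.7 rad/s.
In rev/min: ω × 60/(2π) = 245.7 × 60/(2π) = 2346 rev/min.

2350 rev/min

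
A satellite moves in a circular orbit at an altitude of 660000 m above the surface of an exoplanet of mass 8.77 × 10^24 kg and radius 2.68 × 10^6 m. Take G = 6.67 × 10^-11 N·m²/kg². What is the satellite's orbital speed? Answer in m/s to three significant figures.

13200 m/s

Orbital radius r = R + h = 2.68 × 10^6 + 660000 = 3.340 × 10^6 m.
Gravity supplies the centripetal force: G M m / r² = m v² / r, so v = √(GM/r).
v = √(6.67 × 10^-11 × 8.77 × 10^24 / 3.340 × 10^6) = √(1.751 × 10^8) = 13230 m/s.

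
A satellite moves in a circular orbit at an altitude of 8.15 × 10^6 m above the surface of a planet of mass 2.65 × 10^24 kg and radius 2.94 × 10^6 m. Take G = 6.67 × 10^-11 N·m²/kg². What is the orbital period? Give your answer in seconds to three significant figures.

r = R + h = 2.94 × 10^6 + 8.15 × 10^6 = 1.109 × 10^7 m. Gravity provides the centripetal force: G M m / r² = m v² / r ⇒ v = √(GM/r) = 3992 m/s.
T = 2πr/v = 2π × 1.109 × 10^7 / 3992 = 17450 s.

17500 s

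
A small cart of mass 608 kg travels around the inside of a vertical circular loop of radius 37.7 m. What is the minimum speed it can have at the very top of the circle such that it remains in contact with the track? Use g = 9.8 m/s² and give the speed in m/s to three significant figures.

19.2 m/s

At the top, both weight mg and N point toward the centre: N + mg = mv²/r.
At minimum speed N → 0, so mg = mv_min²/r ⇒ v_min = √(g r) = √(9.8 × 37.7) = 19.22 m/s.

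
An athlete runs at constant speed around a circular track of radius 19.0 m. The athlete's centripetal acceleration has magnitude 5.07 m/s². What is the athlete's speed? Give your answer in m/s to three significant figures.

a_c = v²/r ⇒ v = √(a_c · r) = √(5.07 × 19.0) = √96.33 = 9.815 m/s.

9.81 m/s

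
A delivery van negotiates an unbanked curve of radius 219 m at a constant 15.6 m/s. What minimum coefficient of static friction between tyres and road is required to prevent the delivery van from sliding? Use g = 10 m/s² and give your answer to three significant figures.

0.111

Friction provides the centripetal force: μ_s m g = m v²/r, so μ_s = v²/(g r) = (15.60)²/(10.0 × 219) = 243.4/2190 = 0.1111.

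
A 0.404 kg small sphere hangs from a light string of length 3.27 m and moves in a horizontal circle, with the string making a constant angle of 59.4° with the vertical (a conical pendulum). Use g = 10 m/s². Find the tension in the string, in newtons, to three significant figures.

7.94 N

Vertically the bob has no acceleration, so T cosθ = mg.
T = mg/cosθ = 0.404 × 10.0 / cos 59.4° = 4.040/0.5090 = 7.936 N.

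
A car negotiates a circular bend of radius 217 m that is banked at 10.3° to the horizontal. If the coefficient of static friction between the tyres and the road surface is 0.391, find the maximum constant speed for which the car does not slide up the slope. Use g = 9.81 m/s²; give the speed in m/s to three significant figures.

36.2 m/s

At the maximum speed, friction acts down the slope at its limiting value f = μN. Radially (horizontal, toward centre): N sinθ + μN cosθ = mv²/r. Vertically: N cosθ − μN sinθ = mg.
Dividing: v² = r g (sinθ + μcosθ)/(cosθ − μsinθ).
sinθ + μcosθ = 0.1788 + 0.391×0.9839 = 0.5635; cosθ − μsinθ = 0.9839 − 0.391×0.1788 = 0.9140.
v² = 217 × 9.81 × 0.5635/0.9140 = 1312 m²/s², so v = 36.23 m/s.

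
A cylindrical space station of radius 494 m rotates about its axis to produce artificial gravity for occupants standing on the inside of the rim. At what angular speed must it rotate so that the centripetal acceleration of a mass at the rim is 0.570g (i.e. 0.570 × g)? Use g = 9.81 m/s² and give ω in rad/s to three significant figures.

0.106 rad/s

Centripetal acceleration a_c = ω²r. Setting ω²r = 0.570g:
ω = √(0.570g / r) = √(0.570 × 9.81 / 494) = √0.01132 = 0.1064 rad/s.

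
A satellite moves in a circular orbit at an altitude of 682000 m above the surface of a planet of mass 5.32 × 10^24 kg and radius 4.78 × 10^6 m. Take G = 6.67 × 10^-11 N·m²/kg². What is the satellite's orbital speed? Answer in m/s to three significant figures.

8060 m/s

Orbital radius r = R + h = 4.78 × 10^6 + 682000 = 5.462 × 10^6 m.
Gravity supplies the centripetal force: G M m / r² = m v² / r, so v = √(GM/r).
v = √(6.67 × 10^-11 × 5.32 × 10^24 / 5.462 × 10^6) = √(6.497 × 10^7) = 8060 m/s.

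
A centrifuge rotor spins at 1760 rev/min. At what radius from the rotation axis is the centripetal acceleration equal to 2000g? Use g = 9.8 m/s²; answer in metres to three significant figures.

ω = 1760 rev/min × 2π/60 = 184.3 rad/s.
a_c = ω²r = 2000g ⇒ r = 2000 × 9.8 / (184.3)² = 19600/33970 = 0.5770 m.

0.577 m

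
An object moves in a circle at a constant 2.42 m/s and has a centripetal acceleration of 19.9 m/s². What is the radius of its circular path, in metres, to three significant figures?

0.294 m

a_c = v²/r ⇒ r = v²/a_c = (2.42)²/19.9 = 5.856/19.9 = 0.2943 m.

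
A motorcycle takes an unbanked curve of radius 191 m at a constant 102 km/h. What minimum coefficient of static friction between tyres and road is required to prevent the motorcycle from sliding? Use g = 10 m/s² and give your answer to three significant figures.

0.420

v = 102/3.6 = 28.33 m/s.
Friction provides the centripetal force: μ_s m g = m v²/r, so μ_s = v²/(g r) = (28.33)²/(10.0 × 191) = 802.8/1910 = 0.4203.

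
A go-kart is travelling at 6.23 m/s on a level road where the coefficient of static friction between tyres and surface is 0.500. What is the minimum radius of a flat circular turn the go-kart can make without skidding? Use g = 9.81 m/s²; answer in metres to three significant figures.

At the limit, μ_s m g = m v²/r, so r_min = v²/(μ_s g) = (6.23)²/(0.500 × 9.81) = 38.81/4.905 = 7.913 m.

7.91 m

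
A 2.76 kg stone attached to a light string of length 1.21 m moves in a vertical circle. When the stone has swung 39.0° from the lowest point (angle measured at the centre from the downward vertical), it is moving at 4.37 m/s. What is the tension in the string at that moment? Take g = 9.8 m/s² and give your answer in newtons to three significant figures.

64.6 N

Take the radial direction toward the centre of the circle as positive. The component of the weight along the string toward the centre is −mg cos φ (φ measured from the bottom), so Newton's second law along the string gives T − mg cos φ = m v²/r.
cos 39.0° = 0.7771, so T = m(v²/r + g cos φ) = 2.76 × ((4.37)²/1.21 + 9.8 × 0.7771) = 2.76 × (15.78 + (7.616)) = 2.76 × 23.40 = 64.58 N.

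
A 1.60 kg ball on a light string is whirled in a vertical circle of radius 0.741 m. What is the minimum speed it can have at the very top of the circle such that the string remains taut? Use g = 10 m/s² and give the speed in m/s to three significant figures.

2.72 m/s

At the highest point the centre is directly below, so both the weight and T act inward: T + mg = mv²/r.
At minimum speed T → 0, so mg = mv_min²/r ⇒ v_min = √(g r) = √(10.0 × 0.741) = 2.722 m/s.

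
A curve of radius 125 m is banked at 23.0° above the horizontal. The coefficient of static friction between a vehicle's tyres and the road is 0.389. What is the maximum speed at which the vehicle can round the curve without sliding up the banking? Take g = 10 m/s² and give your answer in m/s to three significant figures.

34.9 m/s

At the maximum speed, friction acts down the slope at its limiting value f = μN. Radially (horizontal, toward centre): N sinθ + μN cosθ = mv²/r. Vertically: N cosθ − μN sinθ = mg.
Dividing: v² = r g (sinθ + μcosθ)/(cosθ − μsinθ).
sinθ + μcosθ = 0.3907 + 0.389×0.9205 = 0.7488; cosθ − μsinθ = 0.9205 − 0.389×0.3907 = 0.7685.
v² = 125 × 10.0 × 0.7488/0.7685 = 1218 m²/s², so v = 34.90 m/s.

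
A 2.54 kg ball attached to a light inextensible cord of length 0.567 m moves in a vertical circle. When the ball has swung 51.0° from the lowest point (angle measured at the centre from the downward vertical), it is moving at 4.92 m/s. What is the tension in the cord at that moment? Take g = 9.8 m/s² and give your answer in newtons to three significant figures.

Take the radial direction toward the centre of the circle as positive. The component of the weight along the string toward the centre is −mg cos φ (φ measured from the bottom), so Newton's second law along the string gives T − mg cos φ = m v²/r.
cos 51.0° = 0.6293, so T = m(v²/r + g cos φ) = 2.54 × ((4.92)²/0.567 + 9.8 × 0.6293) = 2.54 × (42.69 + (6.167)) = 2.54 × 48.86 = 124.1 N.

124 N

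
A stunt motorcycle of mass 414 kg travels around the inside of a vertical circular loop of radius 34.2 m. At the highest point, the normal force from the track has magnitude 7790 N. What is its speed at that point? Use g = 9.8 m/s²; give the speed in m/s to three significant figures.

At the top, N + mg = mv²/r, so v = √(r(N/m + g)) = √(34.2 × (7790/414 + 9.8)) = √(34.2 × 28.62) = √978.7 = 31.28 m/s.

31.3 m/s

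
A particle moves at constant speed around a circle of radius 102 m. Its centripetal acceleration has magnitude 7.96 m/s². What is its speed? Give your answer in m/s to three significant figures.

a_c = v²/r ⇒ v = √(a_c · r) = √(7.96 × 102) = √811.9 = 28.49 m/s.

28.5 m/s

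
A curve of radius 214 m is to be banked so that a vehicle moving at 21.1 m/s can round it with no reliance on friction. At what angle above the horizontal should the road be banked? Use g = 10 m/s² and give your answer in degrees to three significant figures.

With no friction, the horizontal component of the normal force provides the centripetal force: N sinθ = mv²/r, while N cosθ = mg vertically.
Dividing: tanθ = v²/(r g) = (21.1)²/(214 × 10.0) = 445.2/2140 = 0.2080.
θ = arctan(0.2080) = 11.75°.

11.8°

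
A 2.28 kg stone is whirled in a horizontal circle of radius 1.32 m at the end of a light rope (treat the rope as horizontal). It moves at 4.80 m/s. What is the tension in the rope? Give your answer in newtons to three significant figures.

The tension is the only horizontal force, so it supplies the full centripetal force: T = m v²/r = 2.28 × (4.800)²/1.32 = 2.28 × 23.04/1.32 = 39.80 N.

39.8 N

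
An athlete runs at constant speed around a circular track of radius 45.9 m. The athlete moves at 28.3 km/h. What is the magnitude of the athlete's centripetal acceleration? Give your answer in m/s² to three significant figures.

1.35 m/s²

v = 28.3 km/h = 28.3/3.6 = 7.861 m/s.
a_c = v²/r = (7.861)²/45.9 = 61.80/45.9 = 1.346 m/s².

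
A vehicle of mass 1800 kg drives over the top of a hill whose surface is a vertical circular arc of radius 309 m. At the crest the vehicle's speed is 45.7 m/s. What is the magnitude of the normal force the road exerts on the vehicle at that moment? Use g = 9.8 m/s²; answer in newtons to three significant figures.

At the crest the centripetal acceleration points downward (toward the centre of the arc), so mg − N = mv²/r.
N = m(g − v²/r) = 1800 × (9.8 − (45.7)²/309) = 1800 × (9.8 − 6.759) = 1800 × 3.041 = 5474 N.

5470 N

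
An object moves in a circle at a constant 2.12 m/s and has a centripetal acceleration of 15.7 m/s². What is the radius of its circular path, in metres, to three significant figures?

a_c = v²/r ⇒ r = v²/a_c = (2.12)²/15.7 = 4.494/15.7 = 0.2863 m.

0.286 m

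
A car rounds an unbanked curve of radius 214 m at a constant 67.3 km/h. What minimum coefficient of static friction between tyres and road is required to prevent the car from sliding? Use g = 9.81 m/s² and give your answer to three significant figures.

v = 67.3/3.6 = 18.69 m/s.
Friction provides the centripetal force: μ_s m g = m v²/r, so μ_s = v²/(g r) = (18.69)²/(9.81 × 214) = 349.5/2099 = 0.1665.

0.166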